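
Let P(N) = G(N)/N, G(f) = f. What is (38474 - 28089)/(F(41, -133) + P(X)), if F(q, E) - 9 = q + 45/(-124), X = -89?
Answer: 1287740/6279 ≈ 205.09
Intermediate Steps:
F(q, E) = 1071/124 + q (F(q, E) = 9 + (q + 45/(-124)) = 9 + (q + 45*(-1/124)) = 9 + (q - 45/124) = 9 + (-45/124 + q) = 1071/124 + q)
P(N) = 1 (P(N) = N/N = 1)
(38474 - 28089)/(F(41, -133) + P(X)) = (38474 - 28089)/((1071/124 + 41) + 1) = 10385/(6155/124 + 1) = 10385/(6279/124) = 10385*(124/6279) = 1287740/6279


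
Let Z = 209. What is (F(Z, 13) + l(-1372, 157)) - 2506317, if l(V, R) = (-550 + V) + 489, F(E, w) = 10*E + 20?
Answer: -2505640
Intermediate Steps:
F(E, w) = 20 + 10*E
l(V, R) = -61 + V
(F(Z, 13) + l(-1372, 157)) - 2506317 = ((20 + 10*209) + (-61 - 1372)) - 2506317 = ((20 + 2090) - 1433) - 2506317 = (2110 - 1433) - 2506317 = 677 - 2506317 = -2505640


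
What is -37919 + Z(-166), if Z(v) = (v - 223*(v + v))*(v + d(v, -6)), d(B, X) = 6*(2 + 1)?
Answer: -10970679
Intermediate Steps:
d(B, X) = 18 (d(B, X) = 6*3 = 18)
Z(v) = -445*v*(18 + v) (Z(v) = (v - 223*(v + v))*(v + 18) = (v - 446*v)*(18 + v) = (-445*v)*(18 + v) = -445*v*(18 + v))
-37919 + Z(-166) = -37919 - 445*(-166)*(18 - 166) = -37919 - 445*(-166)*(-148) = -37919 - 10932760 = -10970679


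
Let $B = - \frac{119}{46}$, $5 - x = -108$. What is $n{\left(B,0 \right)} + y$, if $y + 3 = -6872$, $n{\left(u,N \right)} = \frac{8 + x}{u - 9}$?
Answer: $- \frac{3669941}{533} \approx -6885.4$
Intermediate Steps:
$x = 113$ ($x = 5 - -108 = 5 + 108 = 113$)
$B = - \frac{119}{46}$ ($B = \left(-119\right) \frac{1}{46} = - \frac{119}{46} \approx -2.587$)
$n{\left(u,N \right)} = \frac{121}{-9 + u}$ ($n{\left(u,N \right)} = \frac{8 + 113}{u - 9} = \frac{121}{-9 + u}$)
$y = -6875$ ($y = -3 - 6872 = -6875$)
$n{\left(B,0 \right)} + y = \frac{121}{-9 - \frac{119}{46}} - 6875 = \frac{121}{- \frac{533}{46}} - 6875 = 121 \left(- \frac{46}{533}\right) - 6875 = - \frac{5566}{533} - 6875 = - \frac{3669941}{533}$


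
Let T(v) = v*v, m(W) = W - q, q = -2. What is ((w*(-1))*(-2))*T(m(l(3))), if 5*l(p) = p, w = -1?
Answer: -338/25 ≈ -13.520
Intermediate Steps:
l(p) = p/5
m(W) = 2 + W (m(W) = W - 1*(-2) = W + 2 = 2 + W)
T(v) = v**2
((w*(-1))*(-2))*T(m(l(3))) = (-1*(-1)*(-2))*(2 + (1/5)*3)**2 = (1*(-2))*(2 + 3/5)**2 = -2*(13/5)**2 = -2*169/25 = -338/25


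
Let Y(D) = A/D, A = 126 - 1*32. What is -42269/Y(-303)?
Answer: 12807507/94 ≈ 1.3625e+5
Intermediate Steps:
A = 94 (A = 126 - 32 = 94)
Y(D) = 94/D
-42269/Y(-303) = -42269/(94/(-303)) = -42269/(94*(-1/303)) = -42269/(-94/303) = -42269*(-303/94) = 12807507/94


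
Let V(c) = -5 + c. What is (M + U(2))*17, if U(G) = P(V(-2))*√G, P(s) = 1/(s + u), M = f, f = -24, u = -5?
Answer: -408 - 17*√2/12 ≈ -410.00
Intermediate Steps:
M = -24
P(s) = 1/(-5 + s) (P(s) = 1/(s - 5) = 1/(-5 + s))
U(G) = -√G/12 (U(G) = √G/(-5 + (-5 - 2)) = √G/(-5 - 7) = √G/(-12) = -√G/12)
(M + U(2))*17 = (-24 - √2/12)*17 = -408 - 17*√2/12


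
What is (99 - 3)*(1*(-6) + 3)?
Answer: -288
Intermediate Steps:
(99 - 3)*(1*(-6) + 3) = 96*(-6 + 3) = 96*(-3) = -288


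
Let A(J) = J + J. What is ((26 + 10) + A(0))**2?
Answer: 1296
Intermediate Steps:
A(J) = 2*J
((26 + 10) + A(0))**2 = ((26 + 10) + 2*0)**2 = (36 + 0)**2 = 36**2 = 1296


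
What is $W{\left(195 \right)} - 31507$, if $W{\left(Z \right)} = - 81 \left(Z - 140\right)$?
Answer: $-35962$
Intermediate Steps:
$W{\left(Z \right)} = 11340 - 81 Z$ ($W{\left(Z \right)} = - 81 \left(-140 + Z\right) = 11340 - 81 Z$)
$W{\left(195 \right)} - 31507 = \left(11340 - 15795\right) - 31507 = -4455 - 31507 = -35962$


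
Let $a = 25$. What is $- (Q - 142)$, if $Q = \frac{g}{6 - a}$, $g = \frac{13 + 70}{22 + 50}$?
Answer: $\frac{194339}{1368} \approx 142.06$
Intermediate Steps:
$g = \frac{83}{72} \approx 1.1528$
$Q = - \frac{83}{1368}$ ($Q = \frac{83}{72 \left(6 - 25\right)} = \frac{83}{72 \left(-19\right)} = \frac{83}{72} \left(- \frac{1}{19}\right) = - \frac{83}{1368} \approx -0.060673$)
$- (Q - 142) = - (- \frac{83}{1368} - 142) = \left(-1\right) \left(- \frac{194339}{1368}\right) = \frac{194339}{1368}$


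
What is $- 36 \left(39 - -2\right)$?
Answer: $-1476$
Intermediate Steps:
$- 36 \left(39 - -2\right) = - 36 \left(39 + \left(-14 + 16\right)\right) = - 36 \left(39 + 2\right) = \left(-36\right) 41 = -1476$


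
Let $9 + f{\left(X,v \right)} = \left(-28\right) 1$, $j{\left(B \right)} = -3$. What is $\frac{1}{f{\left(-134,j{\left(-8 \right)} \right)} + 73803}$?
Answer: $\frac{1}{73766} \approx 1.3556 \cdot 10^{-5}$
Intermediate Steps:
$f{\left(X,v \right)} = -37$ ($f{\left(X,v \right)} = -9 - 28 = -37$)
$\frac{1}{f{\left(-134,j{\left(-8 \right)} \right)} + 73803} = \frac{1}{-37 + 73803} = \frac{1}{73766}$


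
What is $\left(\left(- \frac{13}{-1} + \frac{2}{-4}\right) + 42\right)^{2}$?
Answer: $\frac{11881}{4} \approx 2970.3$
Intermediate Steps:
$\left(\left(- \frac{13}{-1} + \frac{2}{-4}\right) + 42\right)^{2} = \left(\left(\left(-13\right) \left(-1\right) + 2 \left(- \frac{1}{4}\right)\right) + 42\right)^{2} = \left(\left(13 - \frac{1}{2}\right) + 42\right)^{2} = \left(\frac{25}{2} + 42\right)^{2} = \left(\frac{109}{2}\right)^{2} = \frac{11881}{4}$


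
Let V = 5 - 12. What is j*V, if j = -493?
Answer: 3451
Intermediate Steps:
V = -7
j*V = -493*(-7) = 3451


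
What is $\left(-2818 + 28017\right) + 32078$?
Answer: $57277$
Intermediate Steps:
$\left(-2818 + 28017\right) + 32078 = 25199 + 32078 = 57277$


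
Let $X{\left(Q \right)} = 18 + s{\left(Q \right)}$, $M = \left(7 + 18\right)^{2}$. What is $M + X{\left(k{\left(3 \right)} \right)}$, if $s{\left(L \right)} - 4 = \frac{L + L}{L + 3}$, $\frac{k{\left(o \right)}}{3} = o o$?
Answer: $\frac{3244}{5} \approx 648.8$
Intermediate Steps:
$k{\left(o \right)} = 3 o^{2}$ ($k{\left(o \right)} = 3 o o = 3 o^{2}$)
$M = 625$ ($M = 25^{2} = 625$)
$s{\left(L \right)} = 4 + \frac{2 L}{3 + L}$ ($s{\left(L \right)} = 4 + \frac{L + L}{L + 3} = 4 + \frac{2 L}{3 + L}$)
$X{\left(Q \right)} = 18 + \frac{6 \left(2 + Q\right)}{3 + Q}$
$M + X{\left(k{\left(3 \right)} \right)} = 625 + \frac{6 \left(11 + 4 \cdot 3 \cdot 3^{2}\right)}{3 + 3 \cdot 3^{2}} = 625 + \frac{6 \left(11 + 4 \cdot 3 \cdot 9\right)}{3 + 3 \cdot 9} = 625 + \frac{6 \left(11 + 4 \cdot 27\right)}{3 + 27} = 625 + \frac{6 \left(11 + 108\right)}{30} = 625 + 6 \cdot \frac{1}{30} \cdot 119 = 625 + \frac{119}{5} = \frac{3244}{5}$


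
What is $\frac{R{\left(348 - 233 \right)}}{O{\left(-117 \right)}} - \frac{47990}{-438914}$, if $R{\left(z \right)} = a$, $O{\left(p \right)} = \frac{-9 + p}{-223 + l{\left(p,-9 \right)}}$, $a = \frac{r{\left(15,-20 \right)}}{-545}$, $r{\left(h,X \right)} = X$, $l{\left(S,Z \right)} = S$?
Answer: $\frac{44857775}{215287317} \approx 0.20836$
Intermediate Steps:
$a = \frac{4}{109}$ ($a = - \frac{20}{-545} = \left(-20\right) \left(- \frac{1}{545}\right) = \frac{4}{109} \approx 0.036697$)
$O{\left(p \right)} = \frac{-9 + p}{-223 + p}$
$R{\left(z \right)} = \frac{4}{109}$
$\frac{R{\left(348 - 233 \right)}}{O{\left(-117 \right)}} - \frac{47990}{-438914} = \frac{4}{109 \frac{-9 - 117}{-223 - 117}} - \frac{47990}{-438914} = \frac{4}{109 \frac{1}{-340} \left(-126\right)} - - \frac{23995}{219457} = \frac{4}{109 \left(\left(- \frac{1}{340}\right) \left(-126\right)\right)} + \frac{23995}{219457} = \frac{4}{109 \cdot \frac{63}{170}} + \frac{23995}{219457} = \frac{4}{109} \cdot \frac{170}{63} + \frac{23995}{219457} = \frac{680}{6867} + \frac{23995}{219457} = \frac{44857775}{215287317}$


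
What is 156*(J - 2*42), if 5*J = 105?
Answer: -9828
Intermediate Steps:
J = 21 (J = (1/5)*105 = 21)
156*(J - 2*42) = 156*(21 - 2*42) = 156*(21 - 84) = 156*(-63) = -9828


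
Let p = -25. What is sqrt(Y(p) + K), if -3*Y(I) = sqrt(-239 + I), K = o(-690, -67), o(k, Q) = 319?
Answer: sqrt(2871 - 6*I*sqrt(66))/3 ≈ 17.861 - 0.15161*I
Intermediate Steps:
K = 319
Y(I) = -sqrt(-239 + I)/3
sqrt(Y(p) + K) = sqrt(-sqrt(-239 - 25)/3 + 319) = sqrt(-2*I*sqrt(66)/3 + 319) = sqrt(319 - 2*I*sqrt(66)/3)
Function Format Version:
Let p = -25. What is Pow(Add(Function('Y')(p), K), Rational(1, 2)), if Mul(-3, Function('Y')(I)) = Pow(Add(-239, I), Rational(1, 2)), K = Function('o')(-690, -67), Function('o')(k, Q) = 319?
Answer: Mul(Rational(1, 3), Pow(Add(2871, Mul(-6, I, Pow(66, Rational(1, 2)))), Rational(1, 2))) ≈ Add(17.861, Mul(-0.15161, I))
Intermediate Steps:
K = 319
Function('Y')(I) = Mul(Rational(-1, 3), Pow(Add(-239, I), Rational(1, 2)))
Pow(Add(Function('Y')(p), K), Rational(1, 2)) = Pow(Add(Mul(Rational(-1, 3), Pow(Add(-239, -25), Rational(1, 2))), 319), Rational(1, 2)) = Pow(Add(Mul(Rational(-1, 3), Pow(-264, Rational(1, 2))), 319), Rational(1, 2)) = Pow(Add(Mul(Rational(-1, 3), Mul(2, I, Pow(66, Rational(1, 2)))), 319), Rational(1, 2)) = Pow(Add(Mul(Rational(-2, 3), I, Pow(66, Rational(1, 2))), 319), Rational(1, 2)) = Pow(Add(319, Mul(Rational(-2, 3), I, Pow(66, Rational(1, 2)))), Rational(1, 2))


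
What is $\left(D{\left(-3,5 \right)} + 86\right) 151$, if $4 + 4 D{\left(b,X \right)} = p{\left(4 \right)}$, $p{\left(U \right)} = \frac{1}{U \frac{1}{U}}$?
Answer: $\frac{51491}{4} \approx 12873.0$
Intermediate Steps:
$p{\left(U \right)} = 1$ ($p{\left(U \right)} = 1^{-1} = 1$)
$D{\left(b,X \right)} = - \frac{3}{4}$ ($D{\left(b,X \right)} = -1 + \frac{1}{4} \cdot 1 = -1 + \frac{1}{4} = - \frac{3}{4}$)
$\left(D{\left(-3,5 \right)} + 86\right) 151 = \left(- \frac{3}{4} + 86\right) 151 = \frac{341}{4} \cdot 151 = \frac{51491}{4}$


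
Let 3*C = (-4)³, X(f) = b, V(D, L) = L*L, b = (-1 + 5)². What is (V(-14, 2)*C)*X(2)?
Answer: -4096/3 ≈ -1365.3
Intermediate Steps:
b = 16 (b = 4² = 16)
V(D, L) = L²
X(f) = 16
C = -64/3 (C = (⅓)*(-4)³ = (⅓)*(-64) = -64/3 ≈ -21.333)
(V(-14, 2)*C)*X(2) = (2²*(-64/3))*16 = (4*(-64/3))*16 = -256/3*16 = -4096/3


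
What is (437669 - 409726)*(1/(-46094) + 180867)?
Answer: 232957535556671/46094 ≈ 5.0540e+9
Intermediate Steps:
(437669 - 409726)*(1/(-46094) + 180867) = 27943*(-1/46094 + 180867) = 27943*(8336883497/46094) = 232957535556671/46094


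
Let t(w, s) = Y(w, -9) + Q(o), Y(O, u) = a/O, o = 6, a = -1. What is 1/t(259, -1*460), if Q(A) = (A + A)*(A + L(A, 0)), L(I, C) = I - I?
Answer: 259/18647 ≈ 0.013890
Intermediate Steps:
L(I, C) = 0
Y(O, u) = -1/O
Q(A) = 2*A**2 (Q(A) = (A + A)*(A + 0) = (2*A)*A = 2*A**2)
t(w, s) = 72 - 1/w (t(w, s) = -1/w + 2*6**2 = -1/w + 2*36 = -1/w + 72 = 72 - 1/w)
1/t(259, -1*460) = 1/(72 - 1/259) = 1/(18647/259) = 259/18647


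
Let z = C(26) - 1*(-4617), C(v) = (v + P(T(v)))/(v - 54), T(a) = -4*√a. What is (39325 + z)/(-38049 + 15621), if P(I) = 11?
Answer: -410113/209328 ≈ -1.9592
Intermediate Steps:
C(v) = (11 + v)/(-54 + v) (C(v) = (v + 11)/(v - 54) = (11 + v)/(-54 + v))
z = 129239/28 (z = (11 + 26)/(-54 + 26) - 1*(-4617) = 37/(-28) + 4617 = -1/28*37 + 4617 = -37/28 + 4617 = 129239/28 ≈ 4615.7)
(39325 + z)/(-38049 + 15621) = (39325 + 129239/28)/(-38049 + 15621) = (1230339/28)/(-22428) = (1230339/28)*(-1/22428) = -410113/209328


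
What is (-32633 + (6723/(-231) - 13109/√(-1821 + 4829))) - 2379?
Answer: -2698165/77 - 13109*√47/376 ≈ -35280.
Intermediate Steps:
(-32633 + (6723/(-231) - 13109/√(-1821 + 4829))) - 2379 = (-32633 + (6723*(-1/231) - 13109*√47/376)) - 2379 = (-32633 + (-2241/77 - 13109*√47/376)) - 2379 = (-2514982/77 - 13109*√47/376) - 2379 = -2698165/77 - 13109*√47/376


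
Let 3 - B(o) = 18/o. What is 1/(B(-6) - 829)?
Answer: -1/823 ≈ -0.0012151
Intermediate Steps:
B(o) = 3 - 18/o
1/(B(-6) - 829) = 1/((3 - 18/(-6)) - 829) = 1/((3 - 18*(-1/6)) - 829) = 1/((3 + 3) - 829) = 1/(6 - 829) = 1/(-823) = -1/823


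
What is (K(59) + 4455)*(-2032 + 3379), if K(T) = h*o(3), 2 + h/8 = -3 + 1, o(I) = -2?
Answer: 6087093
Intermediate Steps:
h = -32 (h = -16 + 8*(-3 + 1) = -16 + 8*(-2) = -16 - 16 = -32)
K(T) = 64 (K(T) = -32*(-2) = 64)
(K(59) + 4455)*(-2032 + 3379) = (64 + 4455)*(-2032 + 3379) = 4519*1347 = 6087093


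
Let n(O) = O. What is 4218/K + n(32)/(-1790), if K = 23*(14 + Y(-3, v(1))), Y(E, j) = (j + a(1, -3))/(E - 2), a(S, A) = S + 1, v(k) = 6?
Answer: 9426367/638135 ≈ 14.772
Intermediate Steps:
a(S, A) = 1 + S
Y(E, j) = (2 + j)/(-2 + E) (Y(E, j) = (j + (1 + 1))/(E - 2) = (j + 2)/(-2 + E) = (2 + j)/(-2 + E))
K = 1426/5 (K = 23*(14 + (2 + 6)/(-2 - 3)) = 23*(14 + 8/(-5)) = 23*(14 - 1/5*8) = 23*(14 - 8/5) = 23*(62/5) = 1426/5 ≈ 285.20)
4218/K + n(32)/(-1790) = 4218/(1426/5) + 32/(-1790) = 4218*(5/1426) + 32*(-1/1790) = 10545/713 - 16/895 = 9426367/638135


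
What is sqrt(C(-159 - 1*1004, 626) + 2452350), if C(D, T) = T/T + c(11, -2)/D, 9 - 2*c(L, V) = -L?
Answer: sqrt(3316973928089)/1163 ≈ 1566.0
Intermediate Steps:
c(L, V) = 9/2 + L/2 (c(L, V) = 9/2 - (-1)*L/2 = 9/2 + L/2)
C(D, T) = 1 + 10/D (C(D, T) = T/T + (9/2 + (1/2)*11)/D = 1 + (9/2 + 11/2)/D = 1 + 10/D)
sqrt(C(-159 - 1*1004, 626) + 2452350) = sqrt((10 + (-159 - 1*1004))/(-159 - 1*1004) + 2452350) = sqrt((10 + (-159 - 1004))/(-159 - 1004) + 2452350) = sqrt((10 - 1163)/(-1163) + 2452350) = sqrt(-1/1163*(-1153) + 2452350) = sqrt(1153/1163 + 2452350) = sqrt(2852084203/1163) = sqrt(3316973928089)/1163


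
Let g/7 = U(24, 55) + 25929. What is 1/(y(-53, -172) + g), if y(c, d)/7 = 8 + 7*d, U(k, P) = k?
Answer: 1/173299 ≈ 5.7704e-6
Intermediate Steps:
y(c, d) = 56 + 49*d (y(c, d) = 7*(8 + 7*d) = 56 + 49*d)
g = 181671 (g = 7*(24 + 25929) = 7*25953 = 181671)
1/(y(-53, -172) + g) = 1/((56 + 49*(-172)) + 181671) = 1/((56 - 8428) + 181671) = 1/(-8372 + 181671) = 1/173299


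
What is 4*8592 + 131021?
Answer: 165389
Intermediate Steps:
4*8592 + 131021 = 34368 + 131021 = 165389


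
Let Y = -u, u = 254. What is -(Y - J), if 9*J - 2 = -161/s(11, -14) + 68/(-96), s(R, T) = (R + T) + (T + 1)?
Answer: 110273/432 ≈ 255.26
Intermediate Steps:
s(R, T) = 1 + R + 2*T (s(R, T) = (R + T) + (1 + T) = 1 + R + 2*T)
Y = -254 (Y = -1*254 = -254)
J = 545/432 (J = 2/9 + (-161/(1 + 11 + 2*(-14)) + 68/(-96))/9 = 2/9 + (-161/(1 + 11 - 28) + 68*(-1/96))/9 = 2/9 + (-161/(-16) - 17/24)/9 = 2/9 + (-161*(-1/16) - 17/24)/9 = 2/9 + (161/16 - 17/24)/9 = 2/9 + (⅑)*(449/48) = 2/9 + 449/432 = 545/432 ≈ 1.2616)
-(Y - J) = -(-254 - 1*545/432) = -(-254 - 545/432) = -1*(-110273/432) = 110273/432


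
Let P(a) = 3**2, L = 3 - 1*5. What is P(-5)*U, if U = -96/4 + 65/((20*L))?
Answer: -1845/8 ≈ -230.63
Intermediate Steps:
L = -2 (L = 3 - 5 = -2)
P(a) = 9
U = -205/8 (U = -96/4 + 65/((20*(-2))) = -96*1/4 + 65/(-40) = -24 + 65*(-1/40) = -24 - 13/8 = -205/8 ≈ -25.625)
P(-5)*U = 9*(-205/8) = -1845/8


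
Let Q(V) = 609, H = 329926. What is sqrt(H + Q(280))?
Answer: sqrt(330535) ≈ 574.92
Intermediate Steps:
sqrt(H + Q(280)) = sqrt(329926 + 609) = sqrt(330535)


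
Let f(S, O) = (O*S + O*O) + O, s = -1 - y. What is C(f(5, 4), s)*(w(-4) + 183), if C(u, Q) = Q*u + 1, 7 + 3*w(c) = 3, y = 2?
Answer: -64855/3 ≈ -21618.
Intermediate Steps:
s = -3 (s = -1 - 1*2 = -1 - 2 = -3)
f(S, O) = O + O**2 + O*S (f(S, O) = (O*S + O**2) + O = (O**2 + O*S) + O = O + O**2 + O*S)
w(c) = -4/3 (w(c) = -7/3 + (1/3)*3 = -7/3 + 1 = -4/3)
C(u, Q) = 1 + Q*u
C(f(5, 4), s)*(w(-4) + 183) = (1 - 12*(1 + 4 + 5))*(-4/3 + 183) = (1 - 12*10)*(545/3) = (1 - 3*40)*(545/3) = (1 - 120)*(545/3) = -119*545/3 = -64855/3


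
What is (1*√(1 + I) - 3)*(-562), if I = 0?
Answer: 1124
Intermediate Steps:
(1*√(1 + I) - 3)*(-562) = (1*√(1 + 0) - 3)*(-562) = (1*√1 - 3)*(-562) = (1*1 - 3)*(-562) = (1 - 3)*(-562) = -2*(-562) = 1124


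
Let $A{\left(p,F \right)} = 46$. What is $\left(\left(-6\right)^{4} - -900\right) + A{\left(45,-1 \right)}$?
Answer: $2242$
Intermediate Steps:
$\left(\left(-6\right)^{4} - -900\right) + A{\left(45,-1 \right)} = \left(\left(-6\right)^{4} - -900\right) + 46 = \left(1296 + 900\right) + 46 = 2196 + 46 = 2242$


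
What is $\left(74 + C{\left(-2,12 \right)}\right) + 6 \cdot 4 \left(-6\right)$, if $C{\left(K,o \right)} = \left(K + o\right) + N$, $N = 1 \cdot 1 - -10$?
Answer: $-49$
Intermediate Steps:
$N = 11$ ($N = 1 + 10 = 11$)
$C{\left(K,o \right)} = 11 + K + o$ ($C{\left(K,o \right)} = \left(K + o\right) + 11 = 11 + K + o$)
$\left(74 + C{\left(-2,12 \right)}\right) + 6 \cdot 4 \left(-6\right) = \left(74 + \left(11 - 2 + 12\right)\right) + 6 \cdot 4 \left(-6\right) = \left(74 + 21\right) + 24 \left(-6\right) = 95 - 144 = -49$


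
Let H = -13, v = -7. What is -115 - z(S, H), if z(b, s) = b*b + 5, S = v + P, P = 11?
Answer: -136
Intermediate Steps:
S = 4 (S = -7 + 11 = 4)
z(b, s) = 5 + b² (z(b, s) = b² + 5 = 5 + b²)
-115 - z(S, H) = -115 - (5 + 4²) = -115 - (5 + 16) = -115 - 1*21 = -115 - 21 = -136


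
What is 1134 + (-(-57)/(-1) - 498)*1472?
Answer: -815826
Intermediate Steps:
1134 + (-(-57)/(-1) - 498)*1472 = 1134 + (-(-57)*(-1) - 498)*1472 = 1134 + (-1*57 - 498)*1472 = 1134 + (-57 - 498)*1472 = 1134 - 555*1472 = 1134 - 816960 = -815826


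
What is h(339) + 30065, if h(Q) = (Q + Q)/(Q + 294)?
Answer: 6343941/211 ≈ 30066.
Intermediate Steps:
h(Q) = 2*Q/(294 + Q) (h(Q) = (2*Q)/(294 + Q) = 2*Q/(294 + Q))
h(339) + 30065 = 2*339/(294 + 339) + 30065 = 2*339/633 + 30065 = 2*339*(1/633) + 30065 = 226/211 + 30065 = 6343941/211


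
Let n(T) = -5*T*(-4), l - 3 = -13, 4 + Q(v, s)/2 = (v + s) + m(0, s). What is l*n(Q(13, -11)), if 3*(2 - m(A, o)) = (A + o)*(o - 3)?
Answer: 61600/3 ≈ 20533.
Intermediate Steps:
m(A, o) = 2 - (-3 + o)*(A + o)/3 (m(A, o) = 2 - (A + o)*(o - 3)/3 = 2 - (A + o)*(-3 + o)/3 = 2 - (-3 + o)*(A + o)/3)
Q(v, s) = -4 + 2*v + 4*s - 2*s**2/3 (Q(v, s) = -8 + 2*((v + s) + (2 + 0 + s - s**2/3 - 1/3*0*s)) = -8 + 2*((s + v) + (2 + 0 + s - s**2/3 + 0)) = -8 + 2*((s + v) + (2 + s - s**2/3)) = -8 + 2*(2 + v + 2*s - s**2/3) = -8 + (4 + 2*v + 4*s - 2*s**2/3) = -4 + 2*v + 4*s - 2*s**2/3)
l = -10 (l = 3 - 13 = -10)
n(T) = 20*T
l*n(Q(13, -11)) = -200*(-4 + 2*13 + 4*(-11) - 2/3*(-11)**2) = -200*(-4 + 26 - 44 - 2/3*121) = -200*(-4 + 26 - 44 - 242/3) = -200*(-308)/3 = -10*(-6160/3) = 61600/3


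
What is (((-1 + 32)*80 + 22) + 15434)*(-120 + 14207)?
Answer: 252664432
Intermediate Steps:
(((-1 + 32)*80 + 22) + 15434)*(-120 + 14207) = ((31*80 + 22) + 15434)*14087 = ((2480 + 22) + 15434)*14087 = (2502 + 15434)*14087 = 17936*14087 = 252664432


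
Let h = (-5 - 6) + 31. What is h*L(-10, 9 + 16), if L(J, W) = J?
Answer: -200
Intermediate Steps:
h = 20 (h = -11 + 31 = 20)
h*L(-10, 9 + 16) = 20*(-10) = -200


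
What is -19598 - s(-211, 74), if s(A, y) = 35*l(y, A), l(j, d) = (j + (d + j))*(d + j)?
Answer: -321683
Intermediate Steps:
l(j, d) = (d + j)*(d + 2*j) (l(j, d) = (d + 2*j)*(d + j) = (d + j)*(d + 2*j))
s(A, y) = 35*A² + 70*y² + 105*A*y (s(A, y) = 35*(A² + 2*y² + 3*A*y) = 35*A² + 70*y² + 105*A*y)
-19598 - s(-211, 74) = -19598 - (35*(-211)² + 70*74² + 105*(-211)*74) = -19598 - (35*44521 + 70*5476 - 1639470) = -19598 - (1558235 + 383320 - 1639470) = -19598 - 1*302085 = -19598 - 302085 = -321683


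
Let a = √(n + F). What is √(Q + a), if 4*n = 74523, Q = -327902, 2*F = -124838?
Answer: √(-1311608 + 2*I*√175153)/2 ≈ 0.18272 + 572.63*I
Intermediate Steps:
F = -62419 (F = (½)*(-124838) = -62419)
n = 74523/4 (n = (¼)*74523 = 74523/4 ≈ 18631.)
a = I*√175153/2 (a = √(74523/4 - 62419) = √(-175153/4) = I*√175153/2 ≈ 209.26*I)
√(Q + a) = √(-327902 + I*√175153/2)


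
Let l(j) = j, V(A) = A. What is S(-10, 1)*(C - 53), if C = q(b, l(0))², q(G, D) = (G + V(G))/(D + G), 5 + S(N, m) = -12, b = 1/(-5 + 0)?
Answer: 833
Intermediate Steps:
b = -⅕ (b = 1/(-5) = -⅕ ≈ -0.20000)
S(N, m) = -17 (S(N, m) = -5 - 12 = -17)
q(G, D) = 2*G/(D + G) (q(G, D) = (G + G)/(D + G) = (2*G)/(D + G) = 2*G/(D + G))
C = 4 (C = (2*(-⅕)/(0 - ⅕))² = (2*(-⅕)/(-⅕))² = (2*(-⅕)*(-5))² = 2² = 4)
S(-10, 1)*(C - 53) = -17*(4 - 53) = -17*(-49) = 833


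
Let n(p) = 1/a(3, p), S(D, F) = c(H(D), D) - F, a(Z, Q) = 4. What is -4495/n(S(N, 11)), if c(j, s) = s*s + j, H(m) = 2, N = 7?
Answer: -17980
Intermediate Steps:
c(j, s) = j + s² (c(j, s) = s² + j = j + s²)
S(D, F) = 2 + D² - F (S(D, F) = (2 + D²) - F = 2 + D² - F)
n(p) = ¼ (n(p) = 1/4 = ¼)
-4495/n(S(N, 11)) = -4495/¼ = -4495*4 = -17980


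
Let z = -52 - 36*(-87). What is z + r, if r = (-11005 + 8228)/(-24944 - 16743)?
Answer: 128398737/41687 ≈ 3080.1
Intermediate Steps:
r = 2777/41687 (r = -2777/(-41687) = -2777*(-1/41687) = 2777/41687 ≈ 0.066615)
z = 3080 (z = -52 + 3132 = 3080)
z + r = 3080 + 2777/41687 = 128398737/41687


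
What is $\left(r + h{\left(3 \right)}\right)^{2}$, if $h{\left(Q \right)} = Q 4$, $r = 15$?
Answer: $729$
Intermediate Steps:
$h{\left(Q \right)} = 4 Q$
$\left(r + h{\left(3 \right)}\right)^{2} = \left(15 + 4 \cdot 3\right)^{2} = \left(15 + 12\right)^{2} = 27^{2} = 729$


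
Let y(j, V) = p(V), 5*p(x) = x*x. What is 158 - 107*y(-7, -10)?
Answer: -1982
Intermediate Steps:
p(x) = x**2/5 (p(x) = (x*x)/5 = x**2/5)
y(j, V) = V**2/5
158 - 107*y(-7, -10) = 158 - 107*(-10)**2/5 = 158 - 107*100/5 = 158 - 107*20 = 158 - 2140 = -1982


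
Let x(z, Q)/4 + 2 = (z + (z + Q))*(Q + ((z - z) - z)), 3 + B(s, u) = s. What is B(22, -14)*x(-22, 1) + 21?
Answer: -75295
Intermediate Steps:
B(s, u) = -3 + s
x(z, Q) = -8 + 4*(Q - z)*(Q + 2*z) (x(z, Q) = -8 + 4*((z + (z + Q))*(Q + ((z - z) - z))) = -8 + 4*((z + (Q + z))*(Q + (0 - z))) = -8 + 4*((Q + 2*z)*(Q - z)) = -8 + 4*((Q - z)*(Q + 2*z)) = -8 + 4*(Q - z)*(Q + 2*z))
B(22, -14)*x(-22, 1) + 21 = (-3 + 22)*(-8 - 8*(-22)² + 4*1² + 4*1*(-22)) + 21 = 19*(-8 - 8*484 + 4*1 - 88) + 21 = 19*(-8 - 3872 + 4 - 88) + 21 = 19*(-3964) + 21 = -75316 + 21 = -75295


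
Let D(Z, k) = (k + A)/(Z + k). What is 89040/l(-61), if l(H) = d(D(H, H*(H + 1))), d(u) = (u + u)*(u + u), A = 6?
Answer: 24027445855/1119963 ≈ 21454.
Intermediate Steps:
D(Z, k) = (6 + k)/(Z + k) (D(Z, k) = (k + 6)/(Z + k) = (6 + k)/(Z + k))
d(u) = 4*u**2 (d(u) = (2*u)*(2*u) = 4*u**2)
l(H) = 4*(6 + H*(1 + H))**2/(H + H*(1 + H))**2 (l(H) = 4*((6 + H*(H + 1))/(H + H*(H + 1)))**2 = 4*((6 + H*(1 + H))/(H + H*(1 + H)))**2 = 4*((6 + H*(1 + H))**2/(H + H*(1 + H))**2) = 4*(6 + H*(1 + H))**2/(H + H*(1 + H))**2)
89040/l(-61) = 89040/((4*(6 - 61*(1 - 61))**2/((-61)**2*(2 - 61)**2))) = 89040/((4*(1/3721)*(6 - 61*(-60))**2/(-59)**2)) = 89040/((4*(1/3721)*(1/3481)*(6 + 3660)**2)) = 89040/((4*(1/3721)*(1/3481)*3666**2)) = 89040/((4*(1/3721)*(1/3481)*13439556)) = 89040/(53758224/12952801) = 89040*(12952801/53758224) = 24027445855/1119963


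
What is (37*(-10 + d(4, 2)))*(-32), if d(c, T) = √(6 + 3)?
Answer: 8288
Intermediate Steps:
d(c, T) = 3 (d(c, T) = √9 = 3)
(37*(-10 + d(4, 2)))*(-32) = (37*(-10 + 3))*(-32) = (37*(-7))*(-32) = -259*(-32) = 8288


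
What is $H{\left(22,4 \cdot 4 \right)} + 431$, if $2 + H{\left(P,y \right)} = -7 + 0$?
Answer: $422$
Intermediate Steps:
$H{\left(P,y \right)} = -9$ ($H{\left(P,y \right)} = -2 + \left(-7 + 0\right) = -2 - 7 = -9$)
$H{\left(22,4 \cdot 4 \right)} + 431 = -9 + 431 = 422$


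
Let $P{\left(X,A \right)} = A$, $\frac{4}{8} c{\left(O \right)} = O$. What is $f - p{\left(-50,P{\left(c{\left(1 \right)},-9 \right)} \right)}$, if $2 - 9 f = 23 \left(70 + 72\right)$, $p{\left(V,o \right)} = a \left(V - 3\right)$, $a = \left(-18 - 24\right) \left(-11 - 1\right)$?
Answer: $\frac{79048}{3} \approx 26349.0$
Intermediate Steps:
$c{\left(O \right)} = 2 O$
$a = 504$ ($a = \left(-42\right) \left(-12\right) = 504$)
$p{\left(V,o \right)} = -1512 + 504 V$ ($p{\left(V,o \right)} = 504 \left(V - 3\right) = 504 \left(-3 + V\right) = -1512 + 504 V$)
$f = - \frac{1088}{3}$ ($f = \frac{2}{9} - \frac{23 \left(70 + 72\right)}{9} = \frac{2}{9} - \frac{23 \cdot 142}{9} = \frac{2}{9} - \frac{3266}{9} = - \frac{1088}{3} \approx -362.67$)
$f - p{\left(-50,P{\left(c{\left(1 \right)},-9 \right)} \right)} = - \frac{1088}{3} - \left(-1512 + 504 \left(-50\right)\right) = - \frac{1088}{3} - \left(-1512 - 25200\right) = - \frac{1088}{3} - -26712 = - \frac{1088}{3} + 26712 = \frac{79048}{3}$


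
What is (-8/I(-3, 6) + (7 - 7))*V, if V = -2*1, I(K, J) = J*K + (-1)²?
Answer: -16/17 ≈ -0.94118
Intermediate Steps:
I(K, J) = 1 + J*K (I(K, J) = J*K + 1 = 1 + J*K)
V = -2
(-8/I(-3, 6) + (7 - 7))*V = (-8/(1 + 6*(-3)) + (7 - 7))*(-2) = (-8/(1 - 18) + 0)*(-2) = (-8/(-17) + 0)*(-2) = (-8*(-1/17) + 0)*(-2) = (8/17 + 0)*(-2) = (8/17)*(-2) = -16/17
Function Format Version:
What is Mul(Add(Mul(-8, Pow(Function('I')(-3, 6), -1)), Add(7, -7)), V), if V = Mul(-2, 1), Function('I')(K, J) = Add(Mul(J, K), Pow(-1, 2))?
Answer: Rational(-16, 17) ≈ -0.94118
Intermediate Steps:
Function('I')(K, J) = Add(1, Mul(J, K)) (Function('I')(K, J) = Add(Mul(J, K), 1) = Add(1, Mul(J, K)))
V = -2
Mul(Add(Mul(-8, Pow(Function('I')(-3, 6), -1)), Add(7, -7)), V) = Mul(Add(Mul(-8, Pow(Add(1, Mul(6, -3)), -1)), Add(7, -7)), -2) = Mul(Add(Mul(-8, Pow(Add(1, -18), -1)), 0), -2) = Mul(Add(Mul(-8, Pow(-17, -1)), 0), -2) = Mul(Add(Mul(-8, Rational(-1, 17)), 0), -2) = Mul(Add(Rational(8, 17), 0), -2) = Mul(Rational(8, 17), -2) = Rational(-16, 17)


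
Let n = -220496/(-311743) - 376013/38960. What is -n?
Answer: 108628896499/12145507280 ≈ 8.9440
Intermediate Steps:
n = -108628896499/12145507280 (n = -220496*(-1/311743) - 376013*1/38960 = 220496/311743 - 376013/38960 = -108628896499/12145507280 ≈ -8.9440)
-n = -1*(-108628896499/12145507280) = 108628896499/12145507280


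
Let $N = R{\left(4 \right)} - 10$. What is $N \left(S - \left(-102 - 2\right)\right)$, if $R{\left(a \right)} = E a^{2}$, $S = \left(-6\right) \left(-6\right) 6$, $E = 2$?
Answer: $7040$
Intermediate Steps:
$S = 216$ ($S = 36 \cdot 6 = 216$)
$R{\left(a \right)} = 2 a^{2}$
$N = 22$ ($N = 2 \cdot 4^{2} - 10 = 2 \cdot 16 - 10 = 32 - 10 = 22$)
$N \left(S - \left(-102 - 2\right)\right) = 22 \left(216 - \left(-102 - 2\right)\right) = 22 \left(216 - -104\right) = 22 \left(216 + 104\right) = 22 \cdot 320 = 7040$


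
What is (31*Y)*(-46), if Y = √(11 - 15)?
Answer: -2852*I ≈ -2852.0*I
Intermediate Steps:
Y = 2*I (Y = √(-4) = 2*I ≈ 2.0*I)
(31*Y)*(-46) = (31*(2*I))*(-46) = (62*I)*(-46) = -2852*I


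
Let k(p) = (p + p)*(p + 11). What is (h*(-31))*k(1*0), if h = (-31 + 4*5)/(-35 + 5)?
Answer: 0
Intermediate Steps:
k(p) = 2*p*(11 + p) (k(p) = (2*p)*(11 + p) = 2*p*(11 + p))
h = 11/30 (h = (-31 + 20)/(-30) = -11*(-1/30) = 11/30 ≈ 0.36667)
(h*(-31))*k(1*0) = ((11/30)*(-31))*(2*(1*0)*(11 + 1*0)) = -341*0*(11 + 0)/15 = -341*0*11/15 = -341/30*0 = 0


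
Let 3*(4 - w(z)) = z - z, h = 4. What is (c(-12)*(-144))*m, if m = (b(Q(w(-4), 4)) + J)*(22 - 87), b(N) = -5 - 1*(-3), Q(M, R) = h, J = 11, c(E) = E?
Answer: -1010880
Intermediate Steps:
w(z) = 4 (w(z) = 4 - (z - z)/3 = 4 - 1/3*0 = 4 + 0 = 4)
Q(M, R) = 4
b(N) = -2 (b(N) = -5 + 3 = -2)
m = -585 (m = (-2 + 11)*(22 - 87) = 9*(-65) = -585)
(c(-12)*(-144))*m = -12*(-144)*(-585) = 1728*(-585) = -1010880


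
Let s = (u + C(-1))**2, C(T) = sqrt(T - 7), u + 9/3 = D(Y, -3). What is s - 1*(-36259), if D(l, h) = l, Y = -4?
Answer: 36300 - 28*I*sqrt(2) ≈ 36300.0 - 39.598*I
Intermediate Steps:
u = -7 (u = -3 - 4 = -7)
C(T) = sqrt(-7 + T)
s = (-7 + 2*I*sqrt(2))**2 (s = (-7 + sqrt(-7 - 1))**2 = (-7 + sqrt(-8))**2 = (-7 + 2*I*sqrt(2))**2 ≈ 41.0 - 39.598*I)
s - 1*(-36259) = (41 - 28*I*sqrt(2)) - 1*(-36259) = (41 - 28*I*sqrt(2)) + 36259 = 36300 - 28*I*sqrt(2)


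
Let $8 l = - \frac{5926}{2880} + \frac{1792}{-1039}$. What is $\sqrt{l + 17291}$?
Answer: $\frac{\sqrt{1075132063696385}}{249360} \approx 131.49$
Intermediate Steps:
$l = - \frac{5659037}{11969280}$ ($l = \frac{- \frac{5926}{2880} + \frac{1792}{-1039}}{8} = \frac{\left(-5926\right) \frac{1}{2880} + 1792 \left(- \frac{1}{1039}\right)}{8} = \frac{- \frac{2963}{1440} - \frac{1792}{1039}}{8} = \frac{1}{8} \left(- \frac{5659037}{1496160}\right) = - \frac{5659037}{11969280} \approx -0.4728$)
$\sqrt{l + 17291} = \sqrt{- \frac{5659037}{11969280} + 17291} = \sqrt{\frac{206955161443}{11969280}} = \frac{\sqrt{1075132063696385}}{249360}$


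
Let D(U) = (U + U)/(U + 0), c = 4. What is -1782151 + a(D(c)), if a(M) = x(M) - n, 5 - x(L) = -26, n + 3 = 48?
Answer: -1782165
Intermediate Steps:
n = 45 (n = -3 + 48 = 45)
x(L) = 31 (x(L) = 5 - 1*(-26) = 5 + 26 = 31)
D(U) = 2 (D(U) = (2*U)/U = 2)
a(M) = -14 (a(M) = 31 - 1*45 = 31 - 45 = -14)
-1782151 + a(D(c)) = -1782151 - 14 = -1782165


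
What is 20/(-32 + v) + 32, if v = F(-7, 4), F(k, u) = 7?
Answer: 156/5 ≈ 31.200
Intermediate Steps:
v = 7
20/(-32 + v) + 32 = 20/(-32 + 7) + 32 = 20/(-25) + 32 = -1/25*20 + 32 = -⅘ + 32 = 156/5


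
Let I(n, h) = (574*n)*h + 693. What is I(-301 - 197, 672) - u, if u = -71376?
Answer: -192020475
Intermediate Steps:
I(n, h) = 693 + 574*h*n (I(n, h) = 574*h*n + 693 = 693 + 574*h*n)
I(-301 - 197, 672) - u = (693 + 574*672*(-301 - 197)) - 1*(-71376) = (693 + 574*672*(-498)) + 71376 = (693 - 192092544) + 71376 = -192091851 + 71376 = -192020475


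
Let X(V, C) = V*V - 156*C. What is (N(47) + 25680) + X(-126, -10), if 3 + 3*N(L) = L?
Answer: 129392/3 ≈ 43131.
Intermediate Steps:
X(V, C) = V² - 156*C
N(L) = -1 + L/3
(N(47) + 25680) + X(-126, -10) = ((-1 + (⅓)*47) + 25680) + ((-126)² - 156*(-10)) = ((-1 + 47/3) + 25680) + (15876 + 1560) = (44/3 + 25680) + 17436 = 77084/3 + 17436 = 129392/3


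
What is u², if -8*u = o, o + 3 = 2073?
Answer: 1071225/16 ≈ 66952.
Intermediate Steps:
o = 2070 (o = -3 + 2073 = 2070)
u = -1035/4 (u = -⅛*2070 = -1035/4 ≈ -258.75)
u² = (-1035/4)² = 1071225/16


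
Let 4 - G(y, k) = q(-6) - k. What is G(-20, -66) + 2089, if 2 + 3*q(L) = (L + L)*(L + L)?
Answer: 5939/3 ≈ 1979.7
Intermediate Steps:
q(L) = -⅔ + 4*L²/3 (q(L) = -⅔ + ((L + L)*(L + L))/3 = -⅔ + ((2*L)*(2*L))/3 = -⅔ + (4*L²)/3 = -⅔ + 4*L²/3)
G(y, k) = -130/3 + k (G(y, k) = 4 - ((-⅔ + (4/3)*(-6)²) - k) = 4 - ((-⅔ + (4/3)*36) - k) = 4 - ((-⅔ + 48) - k) = 4 - (142/3 - k) = 4 + (-142/3 + k) = -130/3 + k)
G(-20, -66) + 2089 = (-130/3 - 66) + 2089 = -328/3 + 2089 = 5939/3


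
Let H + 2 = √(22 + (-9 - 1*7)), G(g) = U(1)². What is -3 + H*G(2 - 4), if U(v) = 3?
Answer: -21 + 9*√6 ≈ 1.0454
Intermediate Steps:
G(g) = 9 (G(g) = 3² = 9)
H = -2 + √6 (H = -2 + √(22 + (-9 - 1*7)) = -2 + √(22 + (-9 - 7)) = -2 + √(22 - 16) = -2 + √6 ≈ 0.44949)
-3 + H*G(2 - 4) = -3 + (-2 + √6)*9 = -3 + (-18 + 9*√6) = -21 + 9*√6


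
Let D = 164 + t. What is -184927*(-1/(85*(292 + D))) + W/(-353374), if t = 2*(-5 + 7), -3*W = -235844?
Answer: 13344548621/2960769300 ≈ 4.5071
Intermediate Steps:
W = 235844/3 (W = -⅓*(-235844) = 235844/3 ≈ 78615.)
t = 4 (t = 2*2 = 4)
D = 168 (D = 164 + 4 = 168)
-184927*(-1/(85*(292 + D))) + W/(-353374) = -184927*(-1/(85*(292 + 168))) + (235844/3)/(-353374) = -184927/((-85*460)) + (235844/3)*(-1/353374) = -184927/(-39100) - 16846/75723 = -184927*(-1/39100) - 16846/75723 = 184927/39100 - 16846/75723 = 13344548621/2960769300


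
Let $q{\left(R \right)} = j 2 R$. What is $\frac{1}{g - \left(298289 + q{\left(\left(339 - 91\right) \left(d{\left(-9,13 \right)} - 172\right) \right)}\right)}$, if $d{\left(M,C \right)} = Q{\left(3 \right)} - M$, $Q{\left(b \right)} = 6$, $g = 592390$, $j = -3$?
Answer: $\frac{1}{60485} \approx 1.6533 \cdot 10^{-5}$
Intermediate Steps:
$d{\left(M,C \right)} = 6 - M$
$q{\left(R \right)} = - 6 R$ ($q{\left(R \right)} = \left(-3\right) 2 R = - 6 R$)
$\frac{1}{g - \left(298289 + q{\left(\left(339 - 91\right) \left(d{\left(-9,13 \right)} - 172\right) \right)}\right)} = \frac{1}{592390 - \left(298289 - 6 \left(339 - 91\right) \left(\left(6 - -9\right) - 172\right)\right)} = \frac{1}{592390 - \left(298289 - 6 \cdot 248 \left(\left(6 + 9\right) - 172\right)\right)} = \frac{1}{592390 - \left(298289 - 6 \cdot 248 \left(15 - 172\right)\right)} = \frac{1}{592390 - \left(298289 - 6 \cdot 248 \left(-157\right)\right)} = \frac{1}{592390 - \left(298289 - -233616\right)} = \frac{1}{592390 - 531905} = \frac{1}{60485}$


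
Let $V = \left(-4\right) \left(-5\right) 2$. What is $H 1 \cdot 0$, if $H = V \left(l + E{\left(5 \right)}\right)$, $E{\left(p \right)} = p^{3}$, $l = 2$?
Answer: $0$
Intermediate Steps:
$V = 40$ ($V = 20 \cdot 2 = 40$)
$H = 5080$ ($H = 40 \left(2 + 5^{3}\right) = 40 \left(2 + 125\right) = 40 \cdot 127 = 5080$)
$H 1 \cdot 0 = 5080 \cdot 1 \cdot 0 = 5080 \cdot 0 = 0$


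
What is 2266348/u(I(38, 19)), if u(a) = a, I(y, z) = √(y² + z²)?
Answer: 2266348*√5/95 ≈ 53344.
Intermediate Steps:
2266348/u(I(38, 19)) = 2266348/(√(38² + 19²)) = 2266348/(√(1444 + 361)) = 2266348/(√1805) = 2266348/((19*√5)) = 2266348*(√5/95) = 2266348*√5/95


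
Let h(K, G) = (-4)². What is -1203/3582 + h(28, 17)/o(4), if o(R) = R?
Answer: 4375/1194 ≈ 3.6642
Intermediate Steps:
h(K, G) = 16
-1203/3582 + h(28, 17)/o(4) = -1203/3582 + 16/4 = -1203*1/3582 + 16*(¼) = -401/1194 + 4 = 4375/1194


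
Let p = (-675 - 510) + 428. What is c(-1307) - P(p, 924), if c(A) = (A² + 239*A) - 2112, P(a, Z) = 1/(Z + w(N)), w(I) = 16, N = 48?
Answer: 1310138159/940 ≈ 1.3938e+6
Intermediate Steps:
p = -757 (p = -1185 + 428 = -757)
P(a, Z) = 1/(16 + Z) (P(a, Z) = 1/(Z + 16) = 1/(16 + Z))
c(A) = -2112 + A² + 239*A
c(-1307) - P(p, 924) = (-2112 + (-1307)² + 239*(-1307)) - 1/(16 + 924) = (-2112 + 1708249 - 312373) - 1/940 = 1393764 - 1*1/940 = 1393764 - 1/940 = 1310138159/940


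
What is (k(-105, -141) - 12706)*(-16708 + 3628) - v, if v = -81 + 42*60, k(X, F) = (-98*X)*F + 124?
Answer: 19142211321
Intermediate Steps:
k(X, F) = 124 - 98*F*X (k(X, F) = -98*F*X + 124 = 124 - 98*F*X)
v = 2439 (v = -81 + 2520 = 2439)
(k(-105, -141) - 12706)*(-16708 + 3628) - v = ((124 - 98*(-141)*(-105)) - 12706)*(-16708 + 3628) - 1*2439 = ((124 - 1450890) - 12706)*(-13080) - 2439 = (-1450766 - 12706)*(-13080) - 2439 = -1463472*(-13080) - 2439 = 19142213760 - 2439 = 19142211321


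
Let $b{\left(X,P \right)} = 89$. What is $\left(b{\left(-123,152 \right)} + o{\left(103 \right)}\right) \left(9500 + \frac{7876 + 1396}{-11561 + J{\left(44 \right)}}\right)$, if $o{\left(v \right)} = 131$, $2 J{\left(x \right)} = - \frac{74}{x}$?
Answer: $\frac{1063137137040}{508721} \approx 2.0898 \cdot 10^{6}$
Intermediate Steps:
$J{\left(x \right)} = - \frac{37}{x}$ ($J{\left(x \right)} = \frac{\left(-74\right) \frac{1}{x}}{2} = - \frac{37}{x}$)
$\left(b{\left(-123,152 \right)} + o{\left(103 \right)}\right) \left(9500 + \frac{7876 + 1396}{-11561 + J{\left(44 \right)}}\right) = \left(89 + 131\right) \left(9500 + \frac{7876 + 1396}{-11561 - \frac{37}{44}}\right) = 220 \left(9500 + \frac{9272}{-11561 - \frac{37}{44}}\right) = 220 \left(9500 + \frac{9272}{- \frac{508721}{44}}\right) = 220 \left(9500 + 9272 \left(- \frac{44}{508721}\right)\right) = 220 \left(9500 - \frac{407968}{508721}\right) = 220 \cdot \frac{4832441532}{508721} = \frac{1063137137040}{508721}$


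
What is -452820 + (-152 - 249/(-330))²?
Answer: -5202332231/12100 ≈ -4.2995e+5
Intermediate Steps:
-452820 + (-152 - 249/(-330))² = -452820 + (-152 - 249*(-1/330))² = -452820 + (-152 + 83/110)² = -452820 + (-16637/110)² = -452820 + 276789769/12100 = -5202332231/12100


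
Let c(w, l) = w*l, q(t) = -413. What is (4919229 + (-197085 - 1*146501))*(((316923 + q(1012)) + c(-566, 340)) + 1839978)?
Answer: 8986782482864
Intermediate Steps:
c(w, l) = l*w
(4919229 + (-197085 - 1*146501))*(((316923 + q(1012)) + c(-566, 340)) + 1839978) = (4919229 + (-197085 - 1*146501))*(((316923 - 413) + 340*(-566)) + 1839978) = (4919229 + (-197085 - 146501))*((316510 - 192440) + 1839978) = (4919229 - 343586)*(124070 + 1839978) = 4575643*1964048 = 8986782482864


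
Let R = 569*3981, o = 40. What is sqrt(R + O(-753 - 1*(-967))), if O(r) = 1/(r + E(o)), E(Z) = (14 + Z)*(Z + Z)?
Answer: sqrt(46565843647018)/4534 ≈ 1505.1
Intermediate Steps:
E(Z) = 2*Z*(14 + Z) (E(Z) = (14 + Z)*(2*Z) = 2*Z*(14 + Z))
R = 2265189
O(r) = 1/(4320 + r) (O(r) = 1/(r + 2*40*(14 + 40)) = 1/(r + 2*40*54) = 1/(r + 4320) = 1/(4320 + r))
sqrt(R + O(-753 - 1*(-967))) = sqrt(2265189 + 1/(4320 + (-753 - 1*(-967)))) = sqrt(2265189 + 1/(4320 + (-753 + 967))) = sqrt(2265189 + 1/(4320 + 214)) = sqrt(2265189 + 1/4534) = sqrt(10270366927/4534) = sqrt(46565843647018)/4534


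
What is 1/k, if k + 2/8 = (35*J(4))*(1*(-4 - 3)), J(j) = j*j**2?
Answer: -4/62721 ≈ -6.3775e-5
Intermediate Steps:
J(j) = j**3
k = -62721/4 (k = -1/4 + (35*4**3)*(1*(-4 - 3)) = -1/4 + (35*64)*(1*(-7)) = -1/4 + 2240*(-7) = -1/4 - 15680 = -62721/4 ≈ -15680.)
1/k = 1/(-62721/4) = -4/62721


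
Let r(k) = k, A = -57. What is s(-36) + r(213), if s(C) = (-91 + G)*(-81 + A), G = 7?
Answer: 11805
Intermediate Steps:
s(C) = 11592 (s(C) = (-91 + 7)*(-81 - 57) = -84*(-138) = 11592)
s(-36) + r(213) = 11592 + 213 = 11805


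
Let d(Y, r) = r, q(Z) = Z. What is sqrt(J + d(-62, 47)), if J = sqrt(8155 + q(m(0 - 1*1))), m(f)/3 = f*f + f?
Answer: sqrt(47 + sqrt(8155)) ≈ 11.718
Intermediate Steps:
m(f) = 3*f + 3*f**2 (m(f) = 3*(f*f + f) = 3*(f**2 + f) = 3*(f + f**2) = 3*f + 3*f**2)
J = sqrt(8155) (J = sqrt(8155 + 3*(0 - 1*1)*(1 + (0 - 1*1))) = sqrt(8155 + 3*(0 - 1)*(1 + (0 - 1))) = sqrt(8155 + 3*(-1)*(1 - 1)) = sqrt(8155 + 3*(-1)*0) = sqrt(8155 + 0) = sqrt(8155) ≈ 90.305)
sqrt(J + d(-62, 47)) = sqrt(sqrt(8155) + 47) = sqrt(47 + sqrt(8155))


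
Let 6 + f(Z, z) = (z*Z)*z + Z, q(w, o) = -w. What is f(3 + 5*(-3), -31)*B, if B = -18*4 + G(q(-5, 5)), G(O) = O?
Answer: 773850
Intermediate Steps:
f(Z, z) = -6 + Z + Z*z² (f(Z, z) = -6 + ((z*Z)*z + Z) = -6 + ((Z*z)*z + Z) = -6 + (Z*z² + Z) = -6 + (Z + Z*z²) = -6 + Z + Z*z²)
B = -67 (B = -18*4 - 1*(-5) = -72 + 5 = -67)
f(3 + 5*(-3), -31)*B = (-6 + (3 + 5*(-3)) + (3 + 5*(-3))*(-31)²)*(-67) = (-6 + (3 - 15) + (3 - 15)*961)*(-67) = (-6 - 12 - 12*961)*(-67) = (-6 - 12 - 11532)*(-67) = -11550*(-67) = 773850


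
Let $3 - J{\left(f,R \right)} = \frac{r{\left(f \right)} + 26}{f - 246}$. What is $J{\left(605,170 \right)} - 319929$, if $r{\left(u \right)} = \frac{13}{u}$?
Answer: $- \frac{69486343313}{217195} \approx -3.1993 \cdot 10^{5}$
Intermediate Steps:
$J{\left(f,R \right)} = 3 - \frac{26 + \frac{13}{f}}{-246 + f}$ ($J{\left(f,R \right)} = 3 - \frac{\frac{13}{f} + 26}{f - 246} = 3 - \frac{26 + \frac{13}{f}}{-246 + f}$)
$J{\left(605,170 \right)} - 319929 = \frac{-13 - 605 \left(764 - 1815\right)}{605 \left(-246 + 605\right)} - 319929 = \frac{-13 - 605 \left(764 - 1815\right)}{605 \cdot 359} - 319929 = \frac{1}{605} \cdot \frac{1}{359} \left(-13 - 605 \left(-1051\right)\right) - 319929 = \frac{1}{605} \cdot \frac{1}{359} \left(-13 + 635855\right) - 319929 = \frac{1}{605} \cdot \frac{1}{359} \cdot 635842 - 319929 = \frac{635842}{217195} - 319929 = - \frac{69486343313}{217195}$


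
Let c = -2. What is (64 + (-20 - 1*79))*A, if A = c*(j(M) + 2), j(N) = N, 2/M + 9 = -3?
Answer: 385/3 ≈ 128.33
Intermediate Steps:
M = -1/6 (M = 2/(-9 - 3) = 2/(-12) = 2*(-1/12) = -1/6 ≈ -0.16667)
A = -11/3 (A = -2*(-1/6 + 2) = -2*11/6 = -11/3 ≈ -3.6667)
(64 + (-20 - 1*79))*A = (64 + (-20 - 1*79))*(-11/3) = (64 + (-20 - 79))*(-11/3) = (64 - 99)*(-11/3) = -35*(-11/3) = 385/3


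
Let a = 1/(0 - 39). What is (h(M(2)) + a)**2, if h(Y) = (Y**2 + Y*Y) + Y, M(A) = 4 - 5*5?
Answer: 1127482084/1521 ≈ 7.4128e+5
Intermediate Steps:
M(A) = -21 (M(A) = 4 - 25 = -21)
h(Y) = Y + 2*Y**2 (h(Y) = (Y**2 + Y**2) + Y = 2*Y**2 + Y = Y + 2*Y**2)
a = -1/39 (a = 1/(-39) = -1/39 ≈ -0.025641)
(h(M(2)) + a)**2 = (-21*(1 + 2*(-21)) - 1/39)**2 = (-21*(1 - 42) - 1/39)**2 = (-21*(-41) - 1/39)**2 = (861 - 1/39)**2 = (33578/39)**2 = 1127482084/1521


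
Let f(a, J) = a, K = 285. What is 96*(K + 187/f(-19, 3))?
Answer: 501888/19 ≈ 26415.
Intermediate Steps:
96*(K + 187/f(-19, 3)) = 96*(285 + 187/(-19)) = 96*(285 + 187*(-1/19)) = 96*(285 - 187/19) = 96*(5228/19) = 501888/19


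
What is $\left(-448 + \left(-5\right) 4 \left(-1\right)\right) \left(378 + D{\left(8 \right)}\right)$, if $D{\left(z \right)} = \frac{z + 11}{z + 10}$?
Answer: $- \frac{1460122}{9} \approx -1.6224 \cdot 10^{5}$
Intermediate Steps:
$D{\left(z \right)} = \frac{11 + z}{10 + z}$
$\left(-448 + \left(-5\right) 4 \left(-1\right)\right) \left(378 + D{\left(8 \right)}\right) = \left(-448 + \left(-5\right) 4 \left(-1\right)\right) \left(378 + \frac{11 + 8}{10 + 8}\right) = \left(-448 - -20\right) \left(378 + \frac{1}{18} \cdot 19\right) = \left(-448 + 20\right) \left(378 + \frac{1}{18} \cdot 19\right) = - 428 \left(378 + \frac{19}{18}\right) = \left(-428\right) \frac{6823}{18} = - \frac{1460122}{9}$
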